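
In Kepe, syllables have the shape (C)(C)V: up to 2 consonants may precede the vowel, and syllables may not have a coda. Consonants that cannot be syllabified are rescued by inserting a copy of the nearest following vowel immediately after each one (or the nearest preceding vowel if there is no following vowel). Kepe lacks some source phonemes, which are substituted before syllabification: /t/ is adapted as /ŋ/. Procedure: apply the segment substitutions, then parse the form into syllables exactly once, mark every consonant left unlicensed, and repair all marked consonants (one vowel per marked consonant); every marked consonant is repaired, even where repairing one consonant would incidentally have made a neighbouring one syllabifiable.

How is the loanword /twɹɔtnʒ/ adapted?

ŋɔwɹɔŋɔnɔʒɔ

Substitution: /t/ → /ŋ/, giving /ŋwɹɔŋnʒ/.
The consonants /ŋ/, /ŋ/, /n/, /ʒ/ cannot be parsed into a legal (C)(C)V syllable (no codas are permitted; onsets may contain at most 2 consonants).
Epenthesis after each stranded consonant: /ŋ/ → /ŋɔ/, /ŋ/ → /ŋɔ/, /n/ → /nɔ/, /ʒ/ → /ʒɔ/.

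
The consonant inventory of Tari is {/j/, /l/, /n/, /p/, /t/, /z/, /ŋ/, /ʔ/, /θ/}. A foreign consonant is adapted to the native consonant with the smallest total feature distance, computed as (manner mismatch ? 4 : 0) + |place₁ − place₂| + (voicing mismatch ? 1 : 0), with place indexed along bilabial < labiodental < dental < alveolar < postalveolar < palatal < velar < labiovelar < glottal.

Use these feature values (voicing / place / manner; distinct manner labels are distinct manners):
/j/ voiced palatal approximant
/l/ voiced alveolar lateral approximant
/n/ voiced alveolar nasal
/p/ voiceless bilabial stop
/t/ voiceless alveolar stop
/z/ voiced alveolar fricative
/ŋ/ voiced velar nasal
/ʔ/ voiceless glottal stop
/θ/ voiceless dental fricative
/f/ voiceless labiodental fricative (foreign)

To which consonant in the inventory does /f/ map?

/θ/ is closest: same manner (fricative), place distance 1 (labiodental→dental), same voicing; total 1. Next closest is /z/ at distance 3.

θ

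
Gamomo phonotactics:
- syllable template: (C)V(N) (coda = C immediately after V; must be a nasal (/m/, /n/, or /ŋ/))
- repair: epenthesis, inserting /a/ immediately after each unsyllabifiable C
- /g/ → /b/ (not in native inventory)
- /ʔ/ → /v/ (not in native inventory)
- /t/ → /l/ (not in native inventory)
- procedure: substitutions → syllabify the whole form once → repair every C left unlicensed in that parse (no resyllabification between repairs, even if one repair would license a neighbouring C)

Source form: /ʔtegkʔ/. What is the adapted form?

valebakava

Substitution: /ʔ/ → /v/, /t/ → /l/, /g/ → /b/, giving /vlebkv/.
Syllabifying with onset maximization leaves /v/, /b/, /k/, /v/ stranded (only a nasal (/m/, /n/, or /ŋ/) is licensed in coda position; onsets are limited to one consonant).
Inserting the epenthetic vowel yields /v/ → /va/, /b/ → /ba/, /k/ → /ka/, /v/ → /va/.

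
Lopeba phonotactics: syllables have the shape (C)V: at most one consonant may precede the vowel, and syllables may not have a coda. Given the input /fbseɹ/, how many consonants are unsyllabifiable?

The consonants /f/, /b/, /ɹ/ cannot be parsed into a legal (C)V syllable (no codas are permitted; onsets are limited to one consonant).

3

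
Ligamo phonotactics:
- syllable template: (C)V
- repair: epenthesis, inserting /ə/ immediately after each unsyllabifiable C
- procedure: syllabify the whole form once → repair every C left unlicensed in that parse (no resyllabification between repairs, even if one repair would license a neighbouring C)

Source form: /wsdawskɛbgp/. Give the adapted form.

wəsədawəsəkɛbəgəpə

Syllabifying with onset maximization leaves /w/, /s/, /w/, /s/, /b/, /g/, /p/ stranded (no codas are permitted; onsets are limited to one consonant).
Epenthesis after each stranded consonant: /w/ → /wə/, /s/ → /sə/, /w/ → /wə/, /s/ → /sə/, /b/ → /bə/, /g/ → /gə/, /p/ → /pə/.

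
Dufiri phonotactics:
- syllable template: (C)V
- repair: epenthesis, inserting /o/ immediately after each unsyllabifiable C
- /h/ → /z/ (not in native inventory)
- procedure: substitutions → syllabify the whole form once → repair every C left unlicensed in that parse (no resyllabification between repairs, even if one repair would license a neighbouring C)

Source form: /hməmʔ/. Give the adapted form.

zoməmoʔo

Substitution: /h/ → /z/, giving /zməmʔ/.
Under (C)V, the unsyllabifiable consonants are /z/, /m/, /ʔ/ (no codas are permitted; onsets are limited to one consonant).
Inserting the epenthetic vowel yields /z/ → /zo/, /m/ → /mo/, /ʔ/ → /ʔo/.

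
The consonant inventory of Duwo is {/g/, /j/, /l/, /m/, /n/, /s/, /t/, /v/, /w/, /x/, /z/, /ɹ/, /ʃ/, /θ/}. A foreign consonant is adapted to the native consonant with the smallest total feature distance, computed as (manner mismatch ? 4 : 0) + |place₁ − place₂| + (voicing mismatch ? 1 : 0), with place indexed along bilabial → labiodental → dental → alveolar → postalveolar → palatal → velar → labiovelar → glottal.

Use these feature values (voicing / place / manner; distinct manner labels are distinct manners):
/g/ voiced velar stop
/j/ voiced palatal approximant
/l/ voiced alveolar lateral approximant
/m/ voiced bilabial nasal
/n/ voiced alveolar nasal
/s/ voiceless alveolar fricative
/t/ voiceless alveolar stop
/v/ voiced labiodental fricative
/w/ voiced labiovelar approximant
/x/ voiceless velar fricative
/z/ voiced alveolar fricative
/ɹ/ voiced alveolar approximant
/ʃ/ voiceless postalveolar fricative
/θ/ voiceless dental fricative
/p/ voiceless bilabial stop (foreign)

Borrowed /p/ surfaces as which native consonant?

t

/t/ is closest: same manner (stop), place distance 3 (bilabial→alveolar), same voicing; total 3. Next closest is /m/ at distance 5.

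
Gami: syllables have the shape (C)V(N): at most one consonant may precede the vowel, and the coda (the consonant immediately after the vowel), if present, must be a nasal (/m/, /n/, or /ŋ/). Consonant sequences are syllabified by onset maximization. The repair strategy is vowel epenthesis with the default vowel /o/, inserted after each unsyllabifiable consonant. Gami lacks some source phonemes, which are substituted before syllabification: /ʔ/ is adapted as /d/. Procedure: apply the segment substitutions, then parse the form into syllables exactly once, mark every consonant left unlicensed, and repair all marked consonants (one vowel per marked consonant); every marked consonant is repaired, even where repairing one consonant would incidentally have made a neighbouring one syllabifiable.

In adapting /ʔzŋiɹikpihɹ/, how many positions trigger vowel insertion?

After substitution the input is /dzŋiɹikpihɹ/.
The unsyllabifiable consonants are /d/, /z/, /k/, /h/, /ɹ/; each receives one epenthetic vowel.

5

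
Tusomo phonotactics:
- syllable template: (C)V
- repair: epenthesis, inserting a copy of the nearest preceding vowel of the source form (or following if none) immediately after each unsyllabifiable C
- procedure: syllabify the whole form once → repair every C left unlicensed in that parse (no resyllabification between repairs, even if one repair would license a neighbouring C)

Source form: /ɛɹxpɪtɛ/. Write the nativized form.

ɛɹɛxɛpɪtɛ

Under (C)V, the unsyllabifiable consonants are /ɹ/, /x/ (no codas are permitted; onsets are limited to one consonant).
Each unlicensed consonant becomes the onset of a new syllable: /ɹ/ → /ɹɛ/, /x/ → /xɛ/.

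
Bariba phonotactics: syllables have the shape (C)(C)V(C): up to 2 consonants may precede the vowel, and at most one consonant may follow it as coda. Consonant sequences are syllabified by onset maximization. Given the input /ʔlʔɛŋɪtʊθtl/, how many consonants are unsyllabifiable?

The consonants /ʔ/, /t/, /l/ cannot be parsed into a legal (C)(C)V(C) syllable (at most one coda consonant is licensed; onsets may contain at most 2 consonants).

3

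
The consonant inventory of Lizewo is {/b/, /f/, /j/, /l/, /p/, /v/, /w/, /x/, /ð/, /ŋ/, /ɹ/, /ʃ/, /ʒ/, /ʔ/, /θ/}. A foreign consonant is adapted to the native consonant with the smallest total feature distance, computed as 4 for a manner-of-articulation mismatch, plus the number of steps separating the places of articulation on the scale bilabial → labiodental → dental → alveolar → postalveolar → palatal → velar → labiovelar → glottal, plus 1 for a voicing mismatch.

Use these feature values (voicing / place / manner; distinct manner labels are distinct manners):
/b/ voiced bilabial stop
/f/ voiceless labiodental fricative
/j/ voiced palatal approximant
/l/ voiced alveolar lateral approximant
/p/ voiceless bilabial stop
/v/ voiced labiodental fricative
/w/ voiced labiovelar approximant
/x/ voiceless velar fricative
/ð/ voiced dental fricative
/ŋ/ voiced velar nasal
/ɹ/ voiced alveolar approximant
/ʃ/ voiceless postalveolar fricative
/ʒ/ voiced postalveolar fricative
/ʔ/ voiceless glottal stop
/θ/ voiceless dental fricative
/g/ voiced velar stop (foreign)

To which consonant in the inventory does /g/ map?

/ʔ/ is closest: same manner (stop), place distance 2 (velar→glottal), voicing differs (+1); total 3. Next closest is /ŋ/ at distance 4.

ʔ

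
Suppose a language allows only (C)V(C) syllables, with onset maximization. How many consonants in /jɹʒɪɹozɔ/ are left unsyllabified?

2

The consonants /j/, /ɹ/ cannot be parsed into a legal (C)V(C) syllable (at most one coda consonant is licensed; onsets are limited to one consonant).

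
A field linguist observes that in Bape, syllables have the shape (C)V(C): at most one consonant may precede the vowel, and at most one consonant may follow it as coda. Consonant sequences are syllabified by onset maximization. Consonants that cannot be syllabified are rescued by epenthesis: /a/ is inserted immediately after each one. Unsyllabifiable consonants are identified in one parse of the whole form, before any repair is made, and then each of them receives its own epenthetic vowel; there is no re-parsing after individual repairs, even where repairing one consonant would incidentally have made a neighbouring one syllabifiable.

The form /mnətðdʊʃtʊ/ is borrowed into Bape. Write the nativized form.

Syllabifying with onset maximization leaves /m/, /ð/ stranded (at most one coda consonant is licensed; onsets are limited to one consonant).
Each unlicensed consonant becomes the onset of a new syllable: /m/ → /ma/, /ð/ → /ða/.

manətðadʊʃtʊ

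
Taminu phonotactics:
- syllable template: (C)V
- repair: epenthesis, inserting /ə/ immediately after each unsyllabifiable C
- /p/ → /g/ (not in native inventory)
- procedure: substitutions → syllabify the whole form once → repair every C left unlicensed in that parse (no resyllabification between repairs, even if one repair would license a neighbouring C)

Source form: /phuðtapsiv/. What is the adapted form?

gəhuðətagəsivə

Substitution: /p/ → /g/, giving /ghuðtagsiv/.
Syllabifying with onset maximization leaves /g/, /ð/, /g/, /v/ stranded (no codas are permitted; onsets are limited to one consonant).
Inserting the epenthetic vowel yields /g/ → /gə/, /ð/ → /ðə/, /g/ → /gə/, /v/ → /və/.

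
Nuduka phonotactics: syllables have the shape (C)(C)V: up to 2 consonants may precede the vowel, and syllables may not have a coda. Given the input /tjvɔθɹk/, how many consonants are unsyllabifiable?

Syllabifying with onset maximization leaves /t/, /θ/, /ɹ/, /k/ stranded (no codas are permitted; onsets may contain at most 2 consonants).

4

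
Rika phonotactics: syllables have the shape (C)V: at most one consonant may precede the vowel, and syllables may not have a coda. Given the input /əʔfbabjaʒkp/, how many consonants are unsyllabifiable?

Syllabifying with onset maximization leaves /ʔ/, /f/, /b/, /ʒ/, /k/, /p/ stranded (no codas are permitted; onsets are limited to one consonant).

6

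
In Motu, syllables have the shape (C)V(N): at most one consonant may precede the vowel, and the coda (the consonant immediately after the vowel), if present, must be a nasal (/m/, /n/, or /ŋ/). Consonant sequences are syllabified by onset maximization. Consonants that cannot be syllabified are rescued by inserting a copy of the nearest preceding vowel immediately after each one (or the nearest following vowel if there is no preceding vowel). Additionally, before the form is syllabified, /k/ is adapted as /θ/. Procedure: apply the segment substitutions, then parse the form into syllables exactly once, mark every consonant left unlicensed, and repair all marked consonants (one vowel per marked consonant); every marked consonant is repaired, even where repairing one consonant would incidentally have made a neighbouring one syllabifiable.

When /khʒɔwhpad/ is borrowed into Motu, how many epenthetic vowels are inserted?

5

After substitution the input is /θhʒɔwhpad/.
The unsyllabifiable consonants are /θ/, /h/, /w/, /h/, /d/; each receives one epenthetic vowel.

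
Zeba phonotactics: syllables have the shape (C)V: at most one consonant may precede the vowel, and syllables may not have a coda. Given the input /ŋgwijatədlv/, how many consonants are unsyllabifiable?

The consonants /ŋ/, /g/, /d/, /l/, /v/ cannot be parsed into a legal (C)V syllable (no codas are permitted; onsets are limited to one consonant).

5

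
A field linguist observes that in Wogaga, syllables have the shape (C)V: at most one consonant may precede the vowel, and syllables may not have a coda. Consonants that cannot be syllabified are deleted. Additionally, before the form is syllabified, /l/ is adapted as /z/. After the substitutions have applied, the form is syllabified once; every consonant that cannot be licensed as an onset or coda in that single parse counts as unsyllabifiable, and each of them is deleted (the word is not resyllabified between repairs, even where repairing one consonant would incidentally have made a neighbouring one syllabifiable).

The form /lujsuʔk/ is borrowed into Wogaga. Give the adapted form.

zusu

Substitution: /l/ → /z/, giving /zujsuʔk/.
Syllabifying with onset maximization leaves /j/, /ʔ/, /k/ stranded (no codas are permitted; onsets are limited to one consonant).
Deleting the stranded consonants removes /j/, /ʔ/, /k/.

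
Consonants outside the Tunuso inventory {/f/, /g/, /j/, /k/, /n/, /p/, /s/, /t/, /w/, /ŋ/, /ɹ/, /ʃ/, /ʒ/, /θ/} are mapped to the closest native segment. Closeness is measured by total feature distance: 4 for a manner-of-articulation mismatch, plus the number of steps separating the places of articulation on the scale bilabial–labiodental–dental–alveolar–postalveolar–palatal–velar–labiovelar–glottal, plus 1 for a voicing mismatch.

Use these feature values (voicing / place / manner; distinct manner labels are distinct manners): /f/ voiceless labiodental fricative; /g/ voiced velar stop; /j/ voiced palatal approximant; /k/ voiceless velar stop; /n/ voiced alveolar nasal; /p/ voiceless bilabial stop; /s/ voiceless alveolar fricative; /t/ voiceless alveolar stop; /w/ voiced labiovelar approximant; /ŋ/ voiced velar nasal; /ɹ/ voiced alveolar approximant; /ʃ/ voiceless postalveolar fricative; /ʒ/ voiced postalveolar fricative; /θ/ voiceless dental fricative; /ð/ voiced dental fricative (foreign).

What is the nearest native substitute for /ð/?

/θ/ is closest: same manner (fricative), place distance 0 (dental→dental), voicing differs (+1); total 1. Next closest is /f/ at distance 2.

θ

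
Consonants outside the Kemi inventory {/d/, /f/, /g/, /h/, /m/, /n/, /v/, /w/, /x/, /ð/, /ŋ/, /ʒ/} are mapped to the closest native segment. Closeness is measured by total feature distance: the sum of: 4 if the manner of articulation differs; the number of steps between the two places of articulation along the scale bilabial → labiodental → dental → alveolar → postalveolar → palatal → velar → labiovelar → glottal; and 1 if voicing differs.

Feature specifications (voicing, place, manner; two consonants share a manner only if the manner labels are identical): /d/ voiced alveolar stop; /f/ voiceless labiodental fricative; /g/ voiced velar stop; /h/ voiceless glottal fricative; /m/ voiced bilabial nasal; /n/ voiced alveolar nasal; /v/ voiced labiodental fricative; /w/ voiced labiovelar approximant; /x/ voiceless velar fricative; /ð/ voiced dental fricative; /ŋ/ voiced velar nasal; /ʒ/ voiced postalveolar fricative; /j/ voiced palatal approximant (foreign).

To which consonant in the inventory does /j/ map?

/w/ is closest: same manner (approximant), place distance 2 (palatal→labiovelar), same voicing; total 2. Next closest is /g/ at distance 5.

w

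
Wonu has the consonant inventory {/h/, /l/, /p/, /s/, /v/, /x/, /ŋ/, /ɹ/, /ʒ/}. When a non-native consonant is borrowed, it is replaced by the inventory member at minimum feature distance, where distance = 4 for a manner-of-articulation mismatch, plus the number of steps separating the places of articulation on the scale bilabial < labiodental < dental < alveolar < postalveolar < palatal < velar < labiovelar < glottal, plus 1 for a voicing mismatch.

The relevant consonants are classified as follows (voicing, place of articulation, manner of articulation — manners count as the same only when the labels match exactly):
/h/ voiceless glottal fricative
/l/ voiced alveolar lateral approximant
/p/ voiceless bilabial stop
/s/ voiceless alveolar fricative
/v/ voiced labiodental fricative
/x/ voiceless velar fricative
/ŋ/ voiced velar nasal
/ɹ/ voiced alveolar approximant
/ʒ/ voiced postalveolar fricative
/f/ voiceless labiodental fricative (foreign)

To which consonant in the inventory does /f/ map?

v

/v/ is closest: same manner (fricative), place distance 0 (labiodental→labiodental), voicing differs (+1); total 1. Next closest is /s/ at distance 2.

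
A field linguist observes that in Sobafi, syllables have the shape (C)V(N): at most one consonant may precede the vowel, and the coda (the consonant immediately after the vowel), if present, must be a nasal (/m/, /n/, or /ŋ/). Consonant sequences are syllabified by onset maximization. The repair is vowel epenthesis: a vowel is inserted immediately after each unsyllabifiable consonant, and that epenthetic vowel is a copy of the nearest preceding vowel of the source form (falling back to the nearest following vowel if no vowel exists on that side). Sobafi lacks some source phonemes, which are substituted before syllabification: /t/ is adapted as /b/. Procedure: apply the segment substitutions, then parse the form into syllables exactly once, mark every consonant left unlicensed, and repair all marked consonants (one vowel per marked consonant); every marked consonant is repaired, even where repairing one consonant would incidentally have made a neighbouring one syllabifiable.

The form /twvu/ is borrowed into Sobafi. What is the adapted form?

buwuvu

Substitution: /t/ → /b/, giving /bwvu/.
The consonants /b/, /w/ cannot be parsed into a legal (C)V(N) syllable (only a nasal (/m/, /n/, or /ŋ/) is licensed in coda position; onsets are limited to one consonant).
Each unlicensed consonant becomes the onset of a new syllable: /b/ → /bu/, /w/ → /wu/.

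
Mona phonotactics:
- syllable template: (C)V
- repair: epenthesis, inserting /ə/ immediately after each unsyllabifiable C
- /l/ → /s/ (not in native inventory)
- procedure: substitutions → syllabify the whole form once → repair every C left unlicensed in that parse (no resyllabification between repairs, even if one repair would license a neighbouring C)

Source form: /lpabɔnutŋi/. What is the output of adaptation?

Substitution: /l/ → /s/, giving /spabɔnutŋi/.
Under (C)V, the unsyllabifiable consonants are /s/, /t/ (no codas are permitted; onsets are limited to one consonant).
Each unlicensed consonant becomes the onset of a new syllable: /s/ → /sə/, /t/ → /tə/.

səpabɔnutəŋi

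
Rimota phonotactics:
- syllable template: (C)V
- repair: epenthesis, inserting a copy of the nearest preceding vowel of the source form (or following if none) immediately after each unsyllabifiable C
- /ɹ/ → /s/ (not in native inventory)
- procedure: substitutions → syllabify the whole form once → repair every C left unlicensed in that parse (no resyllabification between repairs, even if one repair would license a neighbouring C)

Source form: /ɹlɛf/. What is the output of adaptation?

sɛlɛfɛ

Substitution: /ɹ/ → /s/, giving /slɛf/.
Syllabifying with onset maximization leaves /s/, /f/ stranded (no codas are permitted; onsets are limited to one consonant).
Epenthesis after each stranded consonant: /s/ → /sɛ/, /f/ → /fɛ/.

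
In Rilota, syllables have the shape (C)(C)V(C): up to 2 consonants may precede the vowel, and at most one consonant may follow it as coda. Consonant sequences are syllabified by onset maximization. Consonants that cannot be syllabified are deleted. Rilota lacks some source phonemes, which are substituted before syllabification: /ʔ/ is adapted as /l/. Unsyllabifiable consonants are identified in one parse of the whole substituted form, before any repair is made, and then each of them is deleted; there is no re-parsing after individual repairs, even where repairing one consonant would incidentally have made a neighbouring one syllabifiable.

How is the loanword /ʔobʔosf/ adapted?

loblos

Substitution: /ʔ/ → /l/, giving /loblosf/.
The consonants /f/ cannot be parsed into a legal (C)(C)V(C) syllable (at most one coda consonant is licensed; onsets may contain at most 2 consonants).
Deletion applies to /f/.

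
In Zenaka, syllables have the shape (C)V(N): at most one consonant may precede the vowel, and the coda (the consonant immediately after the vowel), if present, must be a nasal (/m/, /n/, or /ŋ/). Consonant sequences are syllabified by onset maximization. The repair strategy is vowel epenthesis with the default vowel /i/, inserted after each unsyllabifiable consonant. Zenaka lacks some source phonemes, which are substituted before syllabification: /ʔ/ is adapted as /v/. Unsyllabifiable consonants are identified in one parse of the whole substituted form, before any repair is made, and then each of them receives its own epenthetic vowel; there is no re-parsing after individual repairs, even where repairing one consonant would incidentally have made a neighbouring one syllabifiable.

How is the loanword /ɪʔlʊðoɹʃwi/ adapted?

Substitution: /ʔ/ → /v/, giving /ɪvlʊðoɹʃwi/.
Under (C)V(N), the unsyllabifiable consonants are /v/, /ɹ/, /ʃ/ (only a nasal (/m/, /n/, or /ŋ/) is licensed in coda position; onsets are limited to one consonant).
Each unlicensed consonant becomes the onset of a new syllable: /v/ → /vi/, /ɹ/ → /ɹi/, /ʃ/ → /ʃi/.

ɪvilʊðoɹiʃiwi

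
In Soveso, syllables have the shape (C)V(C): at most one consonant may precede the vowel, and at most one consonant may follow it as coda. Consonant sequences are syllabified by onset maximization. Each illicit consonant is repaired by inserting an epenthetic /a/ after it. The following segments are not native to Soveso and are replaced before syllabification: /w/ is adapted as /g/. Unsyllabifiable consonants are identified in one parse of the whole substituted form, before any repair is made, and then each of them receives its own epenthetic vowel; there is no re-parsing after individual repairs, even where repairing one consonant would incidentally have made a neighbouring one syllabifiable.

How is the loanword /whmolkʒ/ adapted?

Substitution: /w/ → /g/, giving /ghmolkʒ/.
The consonants /g/, /h/, /k/, /ʒ/ cannot be parsed into a legal (C)V(C) syllable (at most one coda consonant is licensed; onsets are limited to one consonant).
Each unlicensed consonant becomes the onset of a new syllable: /g/ → /ga/, /h/ → /ha/, /k/ → /ka/, /ʒ/ → /ʒa/.

gahamolkaʒa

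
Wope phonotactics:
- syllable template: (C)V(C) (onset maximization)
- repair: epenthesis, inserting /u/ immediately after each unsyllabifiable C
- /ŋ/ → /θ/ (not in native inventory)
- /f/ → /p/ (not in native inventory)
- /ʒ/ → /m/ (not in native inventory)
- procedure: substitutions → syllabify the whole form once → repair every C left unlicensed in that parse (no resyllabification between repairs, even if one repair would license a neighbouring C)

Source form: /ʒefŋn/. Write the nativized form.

mepθunu

Substitution: /ʒ/ → /m/, /f/ → /p/, /ŋ/ → /θ/, giving /mepθn/.
Under (C)V(C), the unsyllabifiable consonants are /θ/, /n/ (at most one coda consonant is licensed; onsets are limited to one consonant).
Inserting the epenthetic vowel yields /θ/ → /θu/, /n/ → /nu/.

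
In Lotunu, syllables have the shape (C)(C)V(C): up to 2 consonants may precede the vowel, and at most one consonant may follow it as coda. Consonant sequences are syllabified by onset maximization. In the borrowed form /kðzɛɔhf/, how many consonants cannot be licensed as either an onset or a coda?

2

Under (C)(C)V(C), the unsyllabifiable consonants are /k/, /f/ (at most one coda consonant is licensed; onsets may contain at most 2 consonants).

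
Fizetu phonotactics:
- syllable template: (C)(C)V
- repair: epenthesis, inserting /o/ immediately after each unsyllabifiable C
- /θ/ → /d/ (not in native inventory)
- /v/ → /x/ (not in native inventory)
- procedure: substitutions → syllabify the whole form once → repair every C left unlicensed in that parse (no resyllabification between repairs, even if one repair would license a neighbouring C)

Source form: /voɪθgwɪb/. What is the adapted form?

Substitution: /v/ → /x/, /θ/ → /d/, giving /xoɪdgwɪb/.
The consonants /d/, /b/ cannot be parsed into a legal (C)(C)V syllable (no codas are permitted; onsets may contain at most 2 consonants).
Epenthesis after each stranded consonant: /d/ → /do/, /b/ → /bo/.

xoɪdogwɪbo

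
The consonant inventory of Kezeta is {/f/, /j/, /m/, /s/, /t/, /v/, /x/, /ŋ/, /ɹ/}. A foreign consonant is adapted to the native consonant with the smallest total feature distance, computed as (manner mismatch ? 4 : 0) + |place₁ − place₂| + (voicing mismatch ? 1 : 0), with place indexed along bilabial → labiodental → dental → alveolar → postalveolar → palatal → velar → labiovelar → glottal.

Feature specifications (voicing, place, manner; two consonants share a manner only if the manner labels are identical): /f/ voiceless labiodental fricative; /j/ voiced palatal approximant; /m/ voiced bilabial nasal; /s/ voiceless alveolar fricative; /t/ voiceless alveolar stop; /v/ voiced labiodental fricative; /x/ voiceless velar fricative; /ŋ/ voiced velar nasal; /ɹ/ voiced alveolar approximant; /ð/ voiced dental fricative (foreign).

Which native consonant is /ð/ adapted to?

v

/v/ is closest: same manner (fricative), place distance 1 (dental→labiodental), same voicing; total 1. Next closest is /f/ at distance 2.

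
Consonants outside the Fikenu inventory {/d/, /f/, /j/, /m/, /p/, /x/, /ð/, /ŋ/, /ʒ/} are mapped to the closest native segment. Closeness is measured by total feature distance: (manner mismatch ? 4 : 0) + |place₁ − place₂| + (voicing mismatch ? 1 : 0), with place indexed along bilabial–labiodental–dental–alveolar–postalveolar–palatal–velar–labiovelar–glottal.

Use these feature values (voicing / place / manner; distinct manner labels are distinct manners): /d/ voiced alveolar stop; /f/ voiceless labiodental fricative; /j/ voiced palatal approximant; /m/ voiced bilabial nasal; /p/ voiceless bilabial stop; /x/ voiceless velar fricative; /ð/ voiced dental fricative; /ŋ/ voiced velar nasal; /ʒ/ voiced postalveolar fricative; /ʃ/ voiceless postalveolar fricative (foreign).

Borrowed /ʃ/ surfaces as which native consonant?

ʒ

/ʒ/ is closest: same manner (fricative), place distance 0 (postalveolar→postalveolar), voicing differs (+1); total 1. Next closest is /x/ at distance 2.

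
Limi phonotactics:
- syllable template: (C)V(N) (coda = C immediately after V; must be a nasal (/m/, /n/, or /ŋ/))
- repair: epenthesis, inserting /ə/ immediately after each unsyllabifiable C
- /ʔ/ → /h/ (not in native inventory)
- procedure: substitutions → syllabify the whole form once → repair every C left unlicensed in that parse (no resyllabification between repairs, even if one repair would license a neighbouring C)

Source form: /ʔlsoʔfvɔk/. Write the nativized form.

Substitution: /ʔ/ → /h/, giving /hlsohfvɔk/.
The consonants /h/, /l/, /h/, /f/, /k/ cannot be parsed into a legal (C)V(N) syllable (only a nasal (/m/, /n/, or /ŋ/) is licensed in coda position; onsets are limited to one consonant).
Epenthesis after each stranded consonant: /h/ → /hə/, /l/ → /lə/, /h/ → /hə/, /f/ → /fə/, /k/ → /kə/.

hələsohəfəvɔkə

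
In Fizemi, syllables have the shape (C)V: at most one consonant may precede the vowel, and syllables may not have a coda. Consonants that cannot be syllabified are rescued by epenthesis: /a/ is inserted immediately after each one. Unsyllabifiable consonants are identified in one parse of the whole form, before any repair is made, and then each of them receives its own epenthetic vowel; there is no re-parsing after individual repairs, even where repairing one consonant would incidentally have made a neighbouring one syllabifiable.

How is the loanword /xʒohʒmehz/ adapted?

xaʒohaʒamehaza

Syllabifying with onset maximization leaves /x/, /h/, /ʒ/, /h/, /z/ stranded (no codas are permitted; onsets are limited to one consonant).
Inserting the epenthetic vowel yields /x/ → /xa/, /h/ → /ha/, /ʒ/ → /ʒa/, /h/ → /ha/, /z/ → /za/.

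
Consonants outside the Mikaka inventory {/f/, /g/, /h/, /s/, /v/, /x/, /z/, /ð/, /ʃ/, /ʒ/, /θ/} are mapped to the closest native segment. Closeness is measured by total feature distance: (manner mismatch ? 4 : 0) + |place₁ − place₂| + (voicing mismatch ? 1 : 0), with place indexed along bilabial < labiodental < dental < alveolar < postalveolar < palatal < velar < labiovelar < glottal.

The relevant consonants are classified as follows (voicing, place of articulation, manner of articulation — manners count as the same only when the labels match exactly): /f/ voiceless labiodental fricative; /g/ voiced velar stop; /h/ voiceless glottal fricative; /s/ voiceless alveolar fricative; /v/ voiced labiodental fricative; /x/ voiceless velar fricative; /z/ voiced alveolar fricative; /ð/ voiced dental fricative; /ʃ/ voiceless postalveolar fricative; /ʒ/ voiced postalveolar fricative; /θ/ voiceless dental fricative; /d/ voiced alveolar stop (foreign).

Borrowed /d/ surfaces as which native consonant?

g

/g/ is closest: same manner (stop), place distance 3 (alveolar→velar), same voicing; total 3. Next closest is /z/ at distance 4.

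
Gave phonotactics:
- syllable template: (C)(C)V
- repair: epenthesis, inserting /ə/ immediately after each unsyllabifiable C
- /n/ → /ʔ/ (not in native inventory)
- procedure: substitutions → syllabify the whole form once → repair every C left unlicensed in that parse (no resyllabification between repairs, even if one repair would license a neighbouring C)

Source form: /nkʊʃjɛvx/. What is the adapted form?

Substitution: /n/ → /ʔ/, giving /ʔkʊʃjɛvx/.
Under (C)(C)V, the unsyllabifiable consonants are /v/, /x/ (no codas are permitted; onsets may contain at most 2 consonants).
Inserting the epenthetic vowel yields /v/ → /və/, /x/ → /xə/.

ʔkʊʃjɛvəxə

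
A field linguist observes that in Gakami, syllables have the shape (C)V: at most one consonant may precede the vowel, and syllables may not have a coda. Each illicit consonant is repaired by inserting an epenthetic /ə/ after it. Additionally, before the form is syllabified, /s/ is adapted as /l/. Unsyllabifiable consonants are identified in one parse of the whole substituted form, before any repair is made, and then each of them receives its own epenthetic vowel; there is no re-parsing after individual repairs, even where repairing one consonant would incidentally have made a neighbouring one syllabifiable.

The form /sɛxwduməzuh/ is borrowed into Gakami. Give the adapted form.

Substitution: /s/ → /l/, giving /lɛxwduməzuh/.
The consonants /x/, /w/, /h/ cannot be parsed into a legal (C)V syllable (no codas are permitted; onsets are limited to one consonant).
Epenthesis after each stranded consonant: /x/ → /xə/, /w/ → /wə/, /h/ → /hə/.

lɛxəwəduməzuhə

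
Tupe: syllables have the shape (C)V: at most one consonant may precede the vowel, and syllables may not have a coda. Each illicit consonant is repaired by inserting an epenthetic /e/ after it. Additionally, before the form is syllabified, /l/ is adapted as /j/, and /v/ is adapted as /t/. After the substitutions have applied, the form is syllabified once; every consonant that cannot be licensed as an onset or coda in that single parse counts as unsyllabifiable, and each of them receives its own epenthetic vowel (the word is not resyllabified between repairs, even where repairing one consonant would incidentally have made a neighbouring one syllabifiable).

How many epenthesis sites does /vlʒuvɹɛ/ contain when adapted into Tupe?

After substitution the input is /tjʒutɹɛ/.
The unsyllabifiable consonants are /t/, /j/, /t/; each receives one epenthetic vowel.

3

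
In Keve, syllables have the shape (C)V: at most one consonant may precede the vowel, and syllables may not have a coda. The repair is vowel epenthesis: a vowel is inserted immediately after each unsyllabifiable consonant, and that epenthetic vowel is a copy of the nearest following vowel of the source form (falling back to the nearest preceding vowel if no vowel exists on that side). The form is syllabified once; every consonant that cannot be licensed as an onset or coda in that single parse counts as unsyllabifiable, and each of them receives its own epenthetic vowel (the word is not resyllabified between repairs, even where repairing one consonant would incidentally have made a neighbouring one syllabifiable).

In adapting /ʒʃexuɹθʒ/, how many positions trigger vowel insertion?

The unsyllabifiable consonants are /ʒ/, /ɹ/, /θ/, /ʒ/; each receives one epenthetic vowel.

4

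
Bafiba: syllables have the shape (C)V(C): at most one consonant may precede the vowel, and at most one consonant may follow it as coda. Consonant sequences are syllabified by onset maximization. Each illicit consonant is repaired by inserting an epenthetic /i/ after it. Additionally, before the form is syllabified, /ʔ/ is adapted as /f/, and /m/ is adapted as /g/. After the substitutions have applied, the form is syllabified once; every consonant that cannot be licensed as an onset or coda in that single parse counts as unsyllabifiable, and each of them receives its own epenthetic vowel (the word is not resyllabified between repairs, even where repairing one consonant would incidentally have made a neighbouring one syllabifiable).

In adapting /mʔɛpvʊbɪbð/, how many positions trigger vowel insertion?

After substitution the input is /gfɛpvʊbɪbð/.
The unsyllabifiable consonants are /g/, /ð/; each receives one epenthetic vowel.

2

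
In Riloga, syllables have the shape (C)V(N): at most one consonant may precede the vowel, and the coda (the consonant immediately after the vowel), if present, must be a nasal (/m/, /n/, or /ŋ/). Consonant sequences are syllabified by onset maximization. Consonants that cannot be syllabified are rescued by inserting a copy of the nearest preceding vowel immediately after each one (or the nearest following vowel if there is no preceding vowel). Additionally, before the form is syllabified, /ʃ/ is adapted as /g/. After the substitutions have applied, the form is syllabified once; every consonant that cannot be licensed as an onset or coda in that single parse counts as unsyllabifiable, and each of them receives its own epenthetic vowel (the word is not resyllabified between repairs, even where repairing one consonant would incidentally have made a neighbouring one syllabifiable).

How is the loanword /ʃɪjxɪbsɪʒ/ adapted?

Substitution: /ʃ/ → /g/, giving /gɪjxɪbsɪʒ/.
Syllabifying with onset maximization leaves /j/, /b/, /ʒ/ stranded (only a nasal (/m/, /n/, or /ŋ/) is licensed in coda position; onsets are limited to one consonant).
Epenthesis after each stranded consonant: /j/ → /jɪ/, /b/ → /bɪ/, /ʒ/ → /ʒɪ/.

gɪjɪxɪbɪsɪʒɪ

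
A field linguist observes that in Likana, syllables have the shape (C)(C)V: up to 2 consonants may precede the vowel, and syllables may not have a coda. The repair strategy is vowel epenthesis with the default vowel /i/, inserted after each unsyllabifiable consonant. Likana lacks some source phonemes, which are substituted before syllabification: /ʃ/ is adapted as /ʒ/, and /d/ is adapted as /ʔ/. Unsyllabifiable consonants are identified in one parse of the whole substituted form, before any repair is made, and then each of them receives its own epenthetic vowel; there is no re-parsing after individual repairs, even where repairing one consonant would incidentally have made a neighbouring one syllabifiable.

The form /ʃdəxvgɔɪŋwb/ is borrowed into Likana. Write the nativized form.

Substitution: /ʃ/ → /ʒ/, /d/ → /ʔ/, giving /ʒʔəxvgɔɪŋwb/.
Under (C)(C)V, the unsyllabifiable consonants are /x/, /ŋ/, /w/, /b/ (no codas are permitted; onsets may contain at most 2 consonants).
Epenthesis after each stranded consonant: /x/ → /xi/, /ŋ/ → /ŋi/, /w/ → /wi/, /b/ → /bi/.

ʒʔəxivgɔɪŋiwibi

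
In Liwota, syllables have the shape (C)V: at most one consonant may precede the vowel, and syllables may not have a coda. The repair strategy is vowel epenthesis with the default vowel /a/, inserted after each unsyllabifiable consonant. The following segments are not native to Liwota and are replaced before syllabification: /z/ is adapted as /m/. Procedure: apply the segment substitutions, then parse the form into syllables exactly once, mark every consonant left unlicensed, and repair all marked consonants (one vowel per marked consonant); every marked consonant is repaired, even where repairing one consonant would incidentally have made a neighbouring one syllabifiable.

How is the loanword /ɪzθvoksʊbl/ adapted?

ɪmaθavokasʊbala

Substitution: /z/ → /m/, giving /ɪmθvoksʊbl/.
Under (C)V, the unsyllabifiable consonants are /m/, /θ/, /k/, /b/, /l/ (no codas are permitted; onsets are limited to one consonant).
Epenthesis after each stranded consonant: /m/ → /ma/, /θ/ → /θa/, /k/ → /ka/, /b/ → /ba/, /l/ → /la/.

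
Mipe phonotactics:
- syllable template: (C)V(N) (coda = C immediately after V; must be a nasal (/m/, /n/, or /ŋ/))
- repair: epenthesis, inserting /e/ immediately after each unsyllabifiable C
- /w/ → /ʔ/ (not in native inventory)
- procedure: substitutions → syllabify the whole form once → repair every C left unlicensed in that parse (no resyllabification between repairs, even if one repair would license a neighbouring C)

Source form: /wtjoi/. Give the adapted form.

Substitution: /w/ → /ʔ/, giving /ʔtjoi/.
Syllabifying with onset maximization leaves /ʔ/, /t/ stranded (only a nasal (/m/, /n/, or /ŋ/) is licensed in coda position; onsets are limited to one consonant).
Inserting the epenthetic vowel yields /ʔ/ → /ʔe/, /t/ → /te/.

ʔetejoi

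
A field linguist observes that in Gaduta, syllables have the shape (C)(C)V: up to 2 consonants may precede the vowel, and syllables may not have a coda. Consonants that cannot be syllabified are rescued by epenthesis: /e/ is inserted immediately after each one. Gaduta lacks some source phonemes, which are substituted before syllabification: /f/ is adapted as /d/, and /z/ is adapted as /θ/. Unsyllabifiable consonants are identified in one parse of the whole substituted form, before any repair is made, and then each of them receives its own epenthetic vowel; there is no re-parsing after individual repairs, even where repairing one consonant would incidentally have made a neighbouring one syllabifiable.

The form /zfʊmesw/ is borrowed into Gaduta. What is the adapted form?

Substitution: /z/ → /θ/, /f/ → /d/, giving /θdʊmesw/.
The consonants /s/, /w/ cannot be parsed into a legal (C)(C)V syllable (no codas are permitted; onsets may contain at most 2 consonants).
Epenthesis after each stranded consonant: /s/ → /se/, /w/ → /we/.

θdʊmesewe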